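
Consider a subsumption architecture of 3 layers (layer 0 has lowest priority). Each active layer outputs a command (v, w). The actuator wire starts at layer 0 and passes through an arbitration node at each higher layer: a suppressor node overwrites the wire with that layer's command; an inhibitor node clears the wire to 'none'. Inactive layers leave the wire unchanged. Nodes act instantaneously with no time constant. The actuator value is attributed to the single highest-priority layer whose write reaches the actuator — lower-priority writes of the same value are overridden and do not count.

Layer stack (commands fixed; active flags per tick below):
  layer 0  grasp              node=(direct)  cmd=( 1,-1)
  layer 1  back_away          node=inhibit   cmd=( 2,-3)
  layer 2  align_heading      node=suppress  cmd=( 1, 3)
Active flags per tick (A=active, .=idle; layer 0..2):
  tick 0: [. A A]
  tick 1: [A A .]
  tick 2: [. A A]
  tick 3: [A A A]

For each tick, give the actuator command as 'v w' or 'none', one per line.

tick 0:
  L0 grasp: idle → wire = none
  L1 back_away: active, inhibitor → wire = none
  L2 align_heading: active, suppressor → wire = (1, 3)
  actuator = (1, 3)
tick 1:
  L0 grasp: active, feeds wire = (1, -1)
  L1 back_away: active, inhibitor → wire = none
  L2 align_heading: idle → wire stays none
  actuator = none
tick 2:
  L0 grasp: idle → wire = none
  L1 back_away: active, inhibitor → wire = none
  L2 align_heading: active, suppressor → wire = (1, 3)
  actuator = (1, 3)
tick 3:
  L0 grasp: active, feeds wire = (1, -1)
  L1 back_away: active, inhibitor → wire = none
  L2 align_heading: active, suppressor → wire = (1, 3)
  actuator = (1, 3)

1 3
none
1 3
1 3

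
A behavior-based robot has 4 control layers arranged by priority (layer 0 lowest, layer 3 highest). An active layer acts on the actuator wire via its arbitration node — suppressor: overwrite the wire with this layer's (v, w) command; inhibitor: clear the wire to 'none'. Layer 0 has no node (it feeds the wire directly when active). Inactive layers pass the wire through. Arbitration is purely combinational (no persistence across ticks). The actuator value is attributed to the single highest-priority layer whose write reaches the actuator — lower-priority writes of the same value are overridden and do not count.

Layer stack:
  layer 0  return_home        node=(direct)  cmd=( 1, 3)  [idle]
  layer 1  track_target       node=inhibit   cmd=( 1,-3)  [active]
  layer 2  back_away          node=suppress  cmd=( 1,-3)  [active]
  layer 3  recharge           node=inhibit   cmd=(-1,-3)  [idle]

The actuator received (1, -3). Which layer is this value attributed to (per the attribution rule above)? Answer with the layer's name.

[0] return_home off; wire := none
[1] track_target on (inhibit); wire := none
[2] back_away on (suppress); wire := (1, -3)
[3] recharge off; pass (1, -3)
output (1, -3)
last writer: layer 2 = back_away

back_away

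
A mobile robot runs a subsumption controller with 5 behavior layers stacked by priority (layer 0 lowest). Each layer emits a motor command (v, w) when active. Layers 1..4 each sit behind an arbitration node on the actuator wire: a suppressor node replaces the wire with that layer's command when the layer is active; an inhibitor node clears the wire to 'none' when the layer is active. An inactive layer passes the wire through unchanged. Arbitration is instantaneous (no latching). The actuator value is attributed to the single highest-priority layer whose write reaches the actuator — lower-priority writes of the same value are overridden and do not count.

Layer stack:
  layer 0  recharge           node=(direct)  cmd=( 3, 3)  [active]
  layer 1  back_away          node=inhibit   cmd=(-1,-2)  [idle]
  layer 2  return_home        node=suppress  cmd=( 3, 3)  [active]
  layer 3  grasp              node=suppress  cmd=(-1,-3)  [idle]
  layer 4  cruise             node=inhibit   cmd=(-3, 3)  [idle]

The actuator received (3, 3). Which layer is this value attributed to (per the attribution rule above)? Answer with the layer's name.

layer 0 (recharge) active — direct: (3, 3)
layer 1 (back_away) idle — unchanged: (3, 3)
layer 2 (return_home) active — suppresses: (3, 3)
layer 3 (grasp) idle — unchanged: (3, 3)
layer 4 (cruise) idle — unchanged: (3, 3)
→ actuator (3, 3)
last writer: layer 2 = return_home

return_home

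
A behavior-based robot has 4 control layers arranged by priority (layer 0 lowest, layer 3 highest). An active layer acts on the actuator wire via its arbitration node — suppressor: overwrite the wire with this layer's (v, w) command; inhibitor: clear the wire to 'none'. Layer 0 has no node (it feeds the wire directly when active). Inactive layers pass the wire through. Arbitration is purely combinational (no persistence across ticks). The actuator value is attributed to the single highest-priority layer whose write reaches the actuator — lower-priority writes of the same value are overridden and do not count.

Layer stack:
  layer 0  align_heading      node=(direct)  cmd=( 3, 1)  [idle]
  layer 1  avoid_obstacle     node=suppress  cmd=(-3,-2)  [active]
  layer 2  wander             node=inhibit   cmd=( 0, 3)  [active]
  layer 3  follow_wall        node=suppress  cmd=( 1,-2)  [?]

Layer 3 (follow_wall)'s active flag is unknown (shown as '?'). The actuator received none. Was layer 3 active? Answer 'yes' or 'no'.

If layer 3 is active=yes:
  actuator would be (1, -2)
If layer 3 is active=no:
  actuator would be none
Observed none, so layer 3 was idle.

no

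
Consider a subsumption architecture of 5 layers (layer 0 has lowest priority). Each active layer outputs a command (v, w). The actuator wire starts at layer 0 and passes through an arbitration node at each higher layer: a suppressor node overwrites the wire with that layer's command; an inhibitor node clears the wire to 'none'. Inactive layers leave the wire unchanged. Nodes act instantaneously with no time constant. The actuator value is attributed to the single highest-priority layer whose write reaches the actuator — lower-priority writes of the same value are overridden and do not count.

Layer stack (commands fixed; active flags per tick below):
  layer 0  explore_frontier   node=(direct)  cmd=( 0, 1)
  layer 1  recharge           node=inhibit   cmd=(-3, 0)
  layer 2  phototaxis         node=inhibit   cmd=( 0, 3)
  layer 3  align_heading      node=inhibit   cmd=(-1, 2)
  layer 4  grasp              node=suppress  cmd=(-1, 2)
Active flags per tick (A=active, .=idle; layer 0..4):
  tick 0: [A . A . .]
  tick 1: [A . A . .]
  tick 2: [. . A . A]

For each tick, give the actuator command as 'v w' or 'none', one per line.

tick 0:
  L0 explore_frontier: active, feeds wire = (0, 1)
  L1 recharge: idle → wire stays (0, 1)
  L2 phototaxis: active, inhibitor → wire = none
  L3 align_heading: idle → wire stays none
  L4 grasp: idle → wire stays none
  actuator = none
tick 1:
  L0 explore_frontier: active, feeds wire = (0, 1)
  L1 recharge: idle → wire stays (0, 1)
  L2 phototaxis: active, inhibitor → wire = none
  L3 align_heading: idle → wire stays none
  L4 grasp: idle → wire stays none
  actuator = none
tick 2:
  L0 explore_frontier: idle → wire = none
  L1 recharge: idle → wire stays none
  L2 phototaxis: active, inhibitor → wire = none
  L3 align_heading: idle → wire stays none
  L4 grasp: active, suppressor → wire = (-1, 2)
  actuator = (-1, 2)

none
none
-1 2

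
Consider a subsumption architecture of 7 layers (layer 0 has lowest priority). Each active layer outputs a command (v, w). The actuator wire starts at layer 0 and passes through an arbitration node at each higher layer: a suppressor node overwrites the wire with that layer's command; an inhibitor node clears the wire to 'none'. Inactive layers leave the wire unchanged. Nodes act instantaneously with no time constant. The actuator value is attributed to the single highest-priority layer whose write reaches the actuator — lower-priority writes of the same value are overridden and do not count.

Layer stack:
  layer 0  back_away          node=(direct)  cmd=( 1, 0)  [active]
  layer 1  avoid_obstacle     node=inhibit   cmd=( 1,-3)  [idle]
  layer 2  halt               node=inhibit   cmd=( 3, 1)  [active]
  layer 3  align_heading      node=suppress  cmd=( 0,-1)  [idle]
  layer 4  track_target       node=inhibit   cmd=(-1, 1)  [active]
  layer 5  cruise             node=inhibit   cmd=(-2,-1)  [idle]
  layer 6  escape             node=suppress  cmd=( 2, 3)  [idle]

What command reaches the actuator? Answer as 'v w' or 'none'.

none

L0 back_away: active, feeds wire = (1, 0)
L1 avoid_obstacle: idle → wire stays (1, 0)
L2 halt: active, inhibitor → wire = none
L3 align_heading: idle → wire stays none
L4 track_target: active, inhibitor → wire = none
L5 cruise: idle → wire stays none
L6 escape: idle → wire stays none
actuator = none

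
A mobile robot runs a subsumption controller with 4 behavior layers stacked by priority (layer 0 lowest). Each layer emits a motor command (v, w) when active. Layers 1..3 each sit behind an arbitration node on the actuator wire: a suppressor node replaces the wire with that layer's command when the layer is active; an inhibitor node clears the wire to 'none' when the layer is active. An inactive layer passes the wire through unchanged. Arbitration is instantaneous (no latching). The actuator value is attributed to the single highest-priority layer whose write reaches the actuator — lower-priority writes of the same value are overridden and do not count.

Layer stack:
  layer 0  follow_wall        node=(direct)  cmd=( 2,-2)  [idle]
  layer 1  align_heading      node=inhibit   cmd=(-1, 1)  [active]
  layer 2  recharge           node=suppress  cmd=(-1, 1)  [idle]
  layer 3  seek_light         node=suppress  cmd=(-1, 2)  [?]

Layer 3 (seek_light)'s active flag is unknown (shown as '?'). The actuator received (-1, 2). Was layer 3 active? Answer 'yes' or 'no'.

If layer 3 is active=yes:
  actuator would be (-1, 2)
If layer 3 is active=no:
  actuator would be none
Observed (-1, 2), so layer 3 was active.

yes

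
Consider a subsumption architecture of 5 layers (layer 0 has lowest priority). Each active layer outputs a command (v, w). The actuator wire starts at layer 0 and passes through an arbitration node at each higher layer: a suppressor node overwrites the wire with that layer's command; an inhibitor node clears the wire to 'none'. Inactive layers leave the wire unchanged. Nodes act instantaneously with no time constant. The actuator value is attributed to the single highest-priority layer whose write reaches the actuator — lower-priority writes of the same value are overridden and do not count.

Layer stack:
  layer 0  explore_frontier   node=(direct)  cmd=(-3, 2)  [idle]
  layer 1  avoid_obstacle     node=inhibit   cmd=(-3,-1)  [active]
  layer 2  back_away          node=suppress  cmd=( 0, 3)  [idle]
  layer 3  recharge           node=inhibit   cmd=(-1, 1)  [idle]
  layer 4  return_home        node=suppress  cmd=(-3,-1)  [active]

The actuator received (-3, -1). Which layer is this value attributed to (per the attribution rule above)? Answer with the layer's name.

layer 0 (explore_frontier) idle — none
layer 1 (avoid_obstacle) active — inhibits: none
layer 2 (back_away) idle — unchanged: none
layer 3 (recharge) idle — unchanged: none
layer 4 (return_home) active — suppresses: (-3, -1)
→ actuator (-3, -1)
last writer: layer 4 = return_home

return_home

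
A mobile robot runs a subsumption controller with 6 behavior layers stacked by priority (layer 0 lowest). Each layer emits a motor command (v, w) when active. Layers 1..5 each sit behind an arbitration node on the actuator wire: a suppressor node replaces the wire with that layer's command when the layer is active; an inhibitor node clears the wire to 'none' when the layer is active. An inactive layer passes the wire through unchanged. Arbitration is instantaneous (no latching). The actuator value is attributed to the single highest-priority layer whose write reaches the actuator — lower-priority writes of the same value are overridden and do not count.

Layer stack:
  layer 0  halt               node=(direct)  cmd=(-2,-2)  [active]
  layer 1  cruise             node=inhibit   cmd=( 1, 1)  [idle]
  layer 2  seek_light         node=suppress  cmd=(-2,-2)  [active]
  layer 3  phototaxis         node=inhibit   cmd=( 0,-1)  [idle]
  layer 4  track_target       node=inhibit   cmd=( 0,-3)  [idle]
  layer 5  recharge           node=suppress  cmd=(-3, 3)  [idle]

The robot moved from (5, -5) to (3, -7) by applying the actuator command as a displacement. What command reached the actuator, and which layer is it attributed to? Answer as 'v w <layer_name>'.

displacement = (3, -7) − (5, -5) = (-2, -2)
layer 0 (halt) active — direct: (-2, -2)
layer 1 (cruise) idle — unchanged: (-2, -2)
layer 2 (seek_light) active — suppresses: (-2, -2)
layer 3 (phototaxis) idle — unchanged: (-2, -2)
layer 4 (track_target) idle — unchanged: (-2, -2)
layer 5 (recharge) idle — unchanged: (-2, -2)
→ actuator (-2, -2) — from layer 2 (seek_light)

-2 -2 seek_light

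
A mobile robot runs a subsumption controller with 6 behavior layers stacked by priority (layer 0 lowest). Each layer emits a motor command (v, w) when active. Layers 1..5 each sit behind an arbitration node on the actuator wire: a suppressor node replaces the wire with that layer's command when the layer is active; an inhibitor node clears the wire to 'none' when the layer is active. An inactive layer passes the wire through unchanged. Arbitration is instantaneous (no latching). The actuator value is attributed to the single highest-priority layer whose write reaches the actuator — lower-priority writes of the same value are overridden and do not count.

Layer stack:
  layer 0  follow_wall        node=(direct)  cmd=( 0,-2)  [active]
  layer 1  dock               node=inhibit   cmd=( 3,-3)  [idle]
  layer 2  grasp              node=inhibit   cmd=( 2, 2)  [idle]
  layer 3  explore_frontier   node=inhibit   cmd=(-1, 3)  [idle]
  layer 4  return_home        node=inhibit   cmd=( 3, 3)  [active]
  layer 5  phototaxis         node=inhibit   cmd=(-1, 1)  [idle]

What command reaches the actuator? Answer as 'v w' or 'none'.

none

[0] follow_wall on; wire := (0, -2)
[1] dock off; pass (0, -2)
[2] grasp off; pass (0, -2)
[3] explore_frontier off; pass (0, -2)
[4] return_home on (inhibit); wire := none
[5] phototaxis off; pass none
output none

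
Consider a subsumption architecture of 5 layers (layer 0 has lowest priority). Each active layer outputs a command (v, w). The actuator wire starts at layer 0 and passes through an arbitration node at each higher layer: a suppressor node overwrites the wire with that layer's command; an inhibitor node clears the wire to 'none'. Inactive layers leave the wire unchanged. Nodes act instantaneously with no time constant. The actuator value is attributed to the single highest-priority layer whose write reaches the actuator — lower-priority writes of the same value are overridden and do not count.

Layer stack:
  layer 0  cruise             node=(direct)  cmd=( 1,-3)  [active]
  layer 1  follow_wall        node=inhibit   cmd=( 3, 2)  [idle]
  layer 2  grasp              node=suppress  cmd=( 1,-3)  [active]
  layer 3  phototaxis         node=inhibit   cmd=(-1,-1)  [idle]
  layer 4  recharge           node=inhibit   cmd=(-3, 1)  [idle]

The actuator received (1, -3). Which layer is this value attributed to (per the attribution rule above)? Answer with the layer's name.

grasp

[0] cruise on; wire := (1, -3)
[1] follow_wall off; pass (1, -3)
[2] grasp on (suppress); wire := (1, -3)
[3] phototaxis off; pass (1, -3)
[4] recharge off; pass (1, -3)
output (1, -3)
last writer: layer 2 = grasp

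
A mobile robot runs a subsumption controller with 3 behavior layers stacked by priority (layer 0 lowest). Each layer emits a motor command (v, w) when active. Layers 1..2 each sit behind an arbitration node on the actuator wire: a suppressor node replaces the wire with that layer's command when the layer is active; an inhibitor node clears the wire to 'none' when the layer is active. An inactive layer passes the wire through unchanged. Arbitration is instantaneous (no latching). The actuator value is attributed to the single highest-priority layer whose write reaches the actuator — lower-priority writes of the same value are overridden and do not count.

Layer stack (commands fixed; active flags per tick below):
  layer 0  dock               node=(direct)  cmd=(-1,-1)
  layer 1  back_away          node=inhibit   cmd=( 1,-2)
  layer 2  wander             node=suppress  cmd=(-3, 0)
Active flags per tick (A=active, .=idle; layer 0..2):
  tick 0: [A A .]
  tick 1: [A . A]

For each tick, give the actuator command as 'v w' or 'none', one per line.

tick 0:
  L0 dock: active, feeds wire = (-1, -1)
  L1 back_away: active, inhibitor → wire = none
  L2 wander: idle → wire stays none
  actuator = none
tick 1:
  L0 dock: active, feeds wire = (-1, -1)
  L1 back_away: idle → wire stays (-1, -1)
  L2 wander: active, suppressor → wire = (-3, 0)
  actuator = (-3, 0)

none
-3 0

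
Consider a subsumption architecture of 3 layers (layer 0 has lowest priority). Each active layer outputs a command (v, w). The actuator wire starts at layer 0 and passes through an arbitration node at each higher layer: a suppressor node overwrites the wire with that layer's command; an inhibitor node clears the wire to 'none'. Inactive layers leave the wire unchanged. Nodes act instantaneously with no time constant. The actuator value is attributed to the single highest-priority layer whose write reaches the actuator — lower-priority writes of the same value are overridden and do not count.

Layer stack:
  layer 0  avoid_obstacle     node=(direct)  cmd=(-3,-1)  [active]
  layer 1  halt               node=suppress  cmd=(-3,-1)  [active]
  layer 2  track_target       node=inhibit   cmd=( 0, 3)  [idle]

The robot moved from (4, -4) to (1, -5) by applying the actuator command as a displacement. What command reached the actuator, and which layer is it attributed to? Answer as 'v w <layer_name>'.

displacement = (1, -5) − (4, -4) = (-3, -1)
L0 avoid_obstacle: active, feeds wire = (-3, -1)
L1 halt: active, suppressor → wire = (-3, -1)
L2 track_target: idle → wire stays (-3, -1)
actuator = (-3, -1) — from layer 1 (halt)

-3 -1 halt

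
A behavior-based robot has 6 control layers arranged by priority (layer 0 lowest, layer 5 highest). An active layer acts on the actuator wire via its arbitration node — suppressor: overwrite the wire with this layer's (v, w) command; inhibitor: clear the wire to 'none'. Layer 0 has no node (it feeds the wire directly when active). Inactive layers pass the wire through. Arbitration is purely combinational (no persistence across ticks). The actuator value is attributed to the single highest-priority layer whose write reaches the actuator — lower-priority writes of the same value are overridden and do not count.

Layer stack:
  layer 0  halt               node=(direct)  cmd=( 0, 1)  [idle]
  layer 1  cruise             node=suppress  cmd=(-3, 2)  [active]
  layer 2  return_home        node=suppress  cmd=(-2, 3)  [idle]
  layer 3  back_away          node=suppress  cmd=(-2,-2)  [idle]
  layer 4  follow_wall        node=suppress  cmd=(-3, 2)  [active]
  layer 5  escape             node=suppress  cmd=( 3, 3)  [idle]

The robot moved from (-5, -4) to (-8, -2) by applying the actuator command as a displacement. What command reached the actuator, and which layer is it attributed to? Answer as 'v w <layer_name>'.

-3 2 follow_wall

displacement = (-8, -2) − (-5, -4) = (-3, 2)
layer 0 (halt) idle — none
layer 1 (cruise) active — suppresses: (-3, 2)
layer 2 (return_home) idle — unchanged: (-3, 2)
layer 3 (back_away) idle — unchanged: (-3, 2)
layer 4 (follow_wall) active — suppresses: (-3, 2)
layer 5 (escape) idle — unchanged: (-3, 2)
→ actuator (-3, 2) — from layer 4 (follow_wall)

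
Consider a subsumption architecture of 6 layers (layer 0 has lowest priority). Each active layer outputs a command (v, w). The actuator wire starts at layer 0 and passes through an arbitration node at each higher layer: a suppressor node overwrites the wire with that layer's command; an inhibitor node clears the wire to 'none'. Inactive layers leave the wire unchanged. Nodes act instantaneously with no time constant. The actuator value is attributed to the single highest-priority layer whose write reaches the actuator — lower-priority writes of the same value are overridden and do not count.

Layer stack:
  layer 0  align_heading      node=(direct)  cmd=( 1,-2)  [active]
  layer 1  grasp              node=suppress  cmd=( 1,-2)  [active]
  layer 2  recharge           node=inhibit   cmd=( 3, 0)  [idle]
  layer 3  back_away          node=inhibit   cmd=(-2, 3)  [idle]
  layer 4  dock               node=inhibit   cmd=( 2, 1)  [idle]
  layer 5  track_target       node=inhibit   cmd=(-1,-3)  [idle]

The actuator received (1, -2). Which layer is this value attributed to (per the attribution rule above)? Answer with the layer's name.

[0] align_heading on; wire := (1, -2)
[1] grasp on (suppress); wire := (1, -2)
[2] recharge off; pass (1, -2)
[3] back_away off; pass (1, -2)
[4] dock off; pass (1, -2)
[5] track_target off; pass (1, -2)
output (1, -2)
last writer: layer 1 = grasp

grasp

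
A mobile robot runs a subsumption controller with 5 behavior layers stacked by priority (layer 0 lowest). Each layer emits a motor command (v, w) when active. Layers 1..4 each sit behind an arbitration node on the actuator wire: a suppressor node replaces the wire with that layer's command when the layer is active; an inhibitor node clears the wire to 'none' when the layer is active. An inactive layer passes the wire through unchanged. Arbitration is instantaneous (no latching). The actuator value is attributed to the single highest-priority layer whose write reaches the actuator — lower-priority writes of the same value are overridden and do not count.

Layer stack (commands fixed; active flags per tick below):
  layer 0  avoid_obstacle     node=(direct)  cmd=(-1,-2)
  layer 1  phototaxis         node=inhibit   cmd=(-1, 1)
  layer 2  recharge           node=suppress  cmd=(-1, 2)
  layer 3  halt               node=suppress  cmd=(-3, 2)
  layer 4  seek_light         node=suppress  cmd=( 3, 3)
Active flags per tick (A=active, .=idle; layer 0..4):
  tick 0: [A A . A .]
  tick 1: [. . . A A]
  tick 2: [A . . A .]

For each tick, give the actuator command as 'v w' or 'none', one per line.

-3 2
3 3
-3 2

tick 0:
  L0 avoid_obstacle: active, feeds wire = (-1, -2)
  L1 phototaxis: active, inhibitor → wire = none
  L2 recharge: idle → wire stays none
  L3 halt: active, suppressor → wire = (-3, 2)
  L4 seek_light: idle → wire stays (-3, 2)
  actuator = (-3, 2)
tick 1:
  L0 avoid_obstacle: idle → wire = none
  L1 phototaxis: idle → wire stays none
  L2 recharge: idle → wire stays none
  L3 halt: active, suppressor → wire = (-3, 2)
  L4 seek_light: active, suppressor → wire = (3, 3)
  actuator = (3, 3)
tick 2:
  L0 avoid_obstacle: active, feeds wire = (-1, -2)
  L1 phototaxis: idle → wire stays (-1, -2)
  L2 recharge: idle → wire stays (-1, -2)
  L3 halt: active, suppressor → wire = (-3, 2)
  L4 seek_light: idle → wire stays (-3, 2)
  actuator = (-3, 2)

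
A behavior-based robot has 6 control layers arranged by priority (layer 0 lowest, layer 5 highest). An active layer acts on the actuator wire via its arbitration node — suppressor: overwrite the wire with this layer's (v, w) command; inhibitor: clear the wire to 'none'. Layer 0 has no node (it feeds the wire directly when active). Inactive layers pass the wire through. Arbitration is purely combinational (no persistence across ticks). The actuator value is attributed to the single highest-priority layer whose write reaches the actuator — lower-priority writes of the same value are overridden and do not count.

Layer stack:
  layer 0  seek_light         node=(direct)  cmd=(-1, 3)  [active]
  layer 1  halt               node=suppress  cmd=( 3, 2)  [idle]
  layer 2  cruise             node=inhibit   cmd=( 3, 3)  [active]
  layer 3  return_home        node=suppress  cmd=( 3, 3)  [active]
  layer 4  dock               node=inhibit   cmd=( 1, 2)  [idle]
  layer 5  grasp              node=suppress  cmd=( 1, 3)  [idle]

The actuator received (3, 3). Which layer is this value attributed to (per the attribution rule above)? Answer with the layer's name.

return_home

L0 seek_light: active, feeds wire = (-1, 3)
L1 halt: idle → wire stays (-1, 3)
L2 cruise: active, inhibitor → wire = none
L3 return_home: active, suppressor → wire = (3, 3)
L4 dock: idle → wire stays (3, 3)
L5 grasp: idle → wire stays (3, 3)
actuator = (3, 3)
last writer: layer 3 = return_home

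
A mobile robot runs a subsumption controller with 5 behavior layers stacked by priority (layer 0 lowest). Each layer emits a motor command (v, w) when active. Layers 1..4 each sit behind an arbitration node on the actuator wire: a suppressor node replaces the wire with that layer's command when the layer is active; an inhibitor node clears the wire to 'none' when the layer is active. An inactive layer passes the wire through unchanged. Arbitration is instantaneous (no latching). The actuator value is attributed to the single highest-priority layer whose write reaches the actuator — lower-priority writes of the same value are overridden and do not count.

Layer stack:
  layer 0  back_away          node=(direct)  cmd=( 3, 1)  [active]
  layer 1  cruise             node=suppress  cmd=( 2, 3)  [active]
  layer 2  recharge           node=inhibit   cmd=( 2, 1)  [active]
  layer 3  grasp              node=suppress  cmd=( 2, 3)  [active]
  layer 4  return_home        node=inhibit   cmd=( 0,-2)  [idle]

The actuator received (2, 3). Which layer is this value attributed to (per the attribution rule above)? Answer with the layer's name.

grasp

layer 0 (back_away) active — direct: (3, 1)
layer 1 (cruise) active — suppresses: (2, 3)
layer 2 (recharge) active — inhibits: none
layer 3 (grasp) active — suppresses: (2, 3)
layer 4 (return_home) idle — unchanged: (2, 3)
→ actuator (2, 3)
last writer: layer 3 = grasp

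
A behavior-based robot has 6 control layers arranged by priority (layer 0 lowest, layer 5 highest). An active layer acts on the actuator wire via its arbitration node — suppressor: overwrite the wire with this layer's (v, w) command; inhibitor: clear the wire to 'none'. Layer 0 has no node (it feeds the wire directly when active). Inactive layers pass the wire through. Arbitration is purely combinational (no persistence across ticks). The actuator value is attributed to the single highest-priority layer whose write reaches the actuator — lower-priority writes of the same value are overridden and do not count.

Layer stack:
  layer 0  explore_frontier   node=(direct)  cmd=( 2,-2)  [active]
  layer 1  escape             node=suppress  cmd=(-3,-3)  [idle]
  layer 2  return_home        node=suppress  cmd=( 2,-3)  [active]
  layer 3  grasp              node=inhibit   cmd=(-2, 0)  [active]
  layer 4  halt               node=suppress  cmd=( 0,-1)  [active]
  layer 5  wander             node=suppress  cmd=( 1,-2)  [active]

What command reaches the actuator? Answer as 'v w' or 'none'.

[0] explore_frontier on; wire := (2, -2)
[1] escape off; pass (2, -2)
[2] return_home on (suppress); wire := (2, -3)
[3] grasp on (inhibit); wire := none
[4] halt on (suppress); wire := (0, -1)
[5] wander on (suppress); wire := (1, -2)
output (1, -2)

1 -2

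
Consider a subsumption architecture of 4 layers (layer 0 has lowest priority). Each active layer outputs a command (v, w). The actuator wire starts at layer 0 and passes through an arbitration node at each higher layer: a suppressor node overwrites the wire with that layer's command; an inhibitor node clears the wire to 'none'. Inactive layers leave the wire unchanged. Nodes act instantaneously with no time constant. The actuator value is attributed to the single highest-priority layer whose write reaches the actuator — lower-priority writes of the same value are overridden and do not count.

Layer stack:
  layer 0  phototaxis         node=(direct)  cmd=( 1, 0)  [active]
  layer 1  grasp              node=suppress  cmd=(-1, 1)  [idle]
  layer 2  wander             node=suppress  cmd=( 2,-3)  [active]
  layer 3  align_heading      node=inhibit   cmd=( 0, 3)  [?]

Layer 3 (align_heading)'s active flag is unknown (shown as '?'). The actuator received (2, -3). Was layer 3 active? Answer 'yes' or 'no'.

If layer 3 is active=yes:
  actuator would be none
If layer 3 is active=no:
  actuator would be (2, -3)
Observed (2, -3), so layer 3 was idle.

no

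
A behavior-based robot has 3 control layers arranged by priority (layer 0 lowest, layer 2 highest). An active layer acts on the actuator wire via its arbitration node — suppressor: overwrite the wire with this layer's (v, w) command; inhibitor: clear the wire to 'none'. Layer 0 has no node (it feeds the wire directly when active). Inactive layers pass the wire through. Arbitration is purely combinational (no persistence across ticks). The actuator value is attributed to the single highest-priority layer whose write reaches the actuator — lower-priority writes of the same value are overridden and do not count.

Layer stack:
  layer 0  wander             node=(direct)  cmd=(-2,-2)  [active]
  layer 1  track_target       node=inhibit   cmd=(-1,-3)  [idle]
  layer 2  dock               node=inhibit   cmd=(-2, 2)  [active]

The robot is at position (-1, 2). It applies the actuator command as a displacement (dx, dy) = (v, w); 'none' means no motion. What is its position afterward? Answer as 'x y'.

L0 wander: active, feeds wire = (-2, -2)
L1 track_target: idle → wire stays (-2, -2)
L2 dock: active, inhibitor → wire = none
actuator = none
position: (-1, 2) + none = (-1, 2)

-1 2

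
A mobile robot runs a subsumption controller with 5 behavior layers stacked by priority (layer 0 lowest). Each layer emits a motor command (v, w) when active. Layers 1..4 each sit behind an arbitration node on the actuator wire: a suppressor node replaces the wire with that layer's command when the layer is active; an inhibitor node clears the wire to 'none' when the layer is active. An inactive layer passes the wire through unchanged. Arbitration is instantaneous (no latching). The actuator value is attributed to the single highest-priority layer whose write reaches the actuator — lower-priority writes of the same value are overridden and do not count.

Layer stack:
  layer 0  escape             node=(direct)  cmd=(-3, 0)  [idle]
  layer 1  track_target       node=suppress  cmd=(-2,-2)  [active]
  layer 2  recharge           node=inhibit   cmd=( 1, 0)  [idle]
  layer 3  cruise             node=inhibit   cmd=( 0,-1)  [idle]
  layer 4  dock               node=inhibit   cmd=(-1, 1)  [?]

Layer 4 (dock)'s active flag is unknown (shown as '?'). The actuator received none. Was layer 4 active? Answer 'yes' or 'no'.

If layer 4 is active=yes:
  actuator would be none
If layer 4 is active=no:
  actuator would be (-2, -2)
Observed none, so layer 4 was active.

yes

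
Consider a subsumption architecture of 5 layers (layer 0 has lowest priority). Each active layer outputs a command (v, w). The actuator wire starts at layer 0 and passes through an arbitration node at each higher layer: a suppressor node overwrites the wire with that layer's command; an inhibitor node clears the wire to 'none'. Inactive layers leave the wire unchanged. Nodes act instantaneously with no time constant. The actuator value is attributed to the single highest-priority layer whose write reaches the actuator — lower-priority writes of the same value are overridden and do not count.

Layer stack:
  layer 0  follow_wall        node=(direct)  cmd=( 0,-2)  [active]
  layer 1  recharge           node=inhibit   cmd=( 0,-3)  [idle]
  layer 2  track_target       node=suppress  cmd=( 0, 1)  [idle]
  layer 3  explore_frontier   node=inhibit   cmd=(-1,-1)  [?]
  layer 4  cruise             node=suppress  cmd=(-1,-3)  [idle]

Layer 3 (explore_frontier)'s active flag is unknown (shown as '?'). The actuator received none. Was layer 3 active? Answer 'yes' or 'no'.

yes

If layer 3 is active=yes:
  actuator would be none
If layer 3 is active=no:
  actuator would be (0, -2)
Observed none, so layer 3 was active.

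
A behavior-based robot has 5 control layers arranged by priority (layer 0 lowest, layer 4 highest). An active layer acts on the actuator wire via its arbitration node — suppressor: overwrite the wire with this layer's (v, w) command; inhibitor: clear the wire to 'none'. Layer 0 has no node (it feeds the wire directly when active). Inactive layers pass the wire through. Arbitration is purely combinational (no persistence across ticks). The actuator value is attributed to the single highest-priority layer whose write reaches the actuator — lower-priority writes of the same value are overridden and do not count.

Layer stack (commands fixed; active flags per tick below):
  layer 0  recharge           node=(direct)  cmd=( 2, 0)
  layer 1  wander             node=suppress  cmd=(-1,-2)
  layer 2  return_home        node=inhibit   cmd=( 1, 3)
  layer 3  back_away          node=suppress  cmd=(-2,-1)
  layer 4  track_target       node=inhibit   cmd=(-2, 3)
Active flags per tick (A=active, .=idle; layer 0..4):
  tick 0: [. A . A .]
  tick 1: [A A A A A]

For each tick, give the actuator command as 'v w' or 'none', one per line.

tick 0:
  L0 recharge: idle → wire = none
  L1 wander: active, suppressor → wire = (-1, -2)
  L2 return_home: idle → wire stays (-1, -2)
  L3 back_away: active, suppressor → wire = (-2, -1)
  L4 track_target: idle → wire stays (-2, -1)
  actuator = (-2, -1)
tick 1:
  L0 recharge: active, feeds wire = (2, 0)
  L1 wander: active, suppressor → wire = (-1, -2)
  L2 return_home: active, inhibitor → wire = none
  L3 back_away: active, suppressor → wire = (-2, -1)
  L4 track_target: active, inhibitor → wire = none
  actuator = none

-2 -1
none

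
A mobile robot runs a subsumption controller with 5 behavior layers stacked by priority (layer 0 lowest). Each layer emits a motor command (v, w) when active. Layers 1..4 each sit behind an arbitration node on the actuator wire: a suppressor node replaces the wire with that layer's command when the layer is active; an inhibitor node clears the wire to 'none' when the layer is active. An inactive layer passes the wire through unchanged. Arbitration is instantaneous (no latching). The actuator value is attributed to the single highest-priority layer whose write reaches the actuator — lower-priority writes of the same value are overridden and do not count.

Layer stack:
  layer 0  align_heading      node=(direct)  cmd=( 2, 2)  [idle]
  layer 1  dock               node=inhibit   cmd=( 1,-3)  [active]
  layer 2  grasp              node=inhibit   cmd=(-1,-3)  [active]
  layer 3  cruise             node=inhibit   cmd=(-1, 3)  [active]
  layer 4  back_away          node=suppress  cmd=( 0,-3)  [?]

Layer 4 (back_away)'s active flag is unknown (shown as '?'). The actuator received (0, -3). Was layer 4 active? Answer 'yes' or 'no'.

yes

If layer 4 is active=yes:
  actuator would be (0, -3)
If layer 4 is active=no:
  actuator would be none
Observed (0, -3), so layer 4 was active.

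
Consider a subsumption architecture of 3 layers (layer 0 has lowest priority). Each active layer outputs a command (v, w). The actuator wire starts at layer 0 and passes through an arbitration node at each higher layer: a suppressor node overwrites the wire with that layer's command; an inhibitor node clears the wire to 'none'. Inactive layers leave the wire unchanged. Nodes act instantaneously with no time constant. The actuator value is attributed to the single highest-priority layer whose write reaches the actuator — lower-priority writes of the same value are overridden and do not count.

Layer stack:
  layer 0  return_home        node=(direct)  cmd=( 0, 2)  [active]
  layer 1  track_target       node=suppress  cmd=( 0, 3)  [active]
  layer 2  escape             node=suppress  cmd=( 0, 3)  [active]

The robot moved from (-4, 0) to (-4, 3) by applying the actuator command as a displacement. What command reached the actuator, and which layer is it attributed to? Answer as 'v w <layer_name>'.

displacement = (-4, 3) − (-4, 0) = (0, 3)
[0] return_home on; wire := (0, 2)
[1] track_target on (suppress); wire := (0, 3)
[2] escape on (suppress); wire := (0, 3)
output (0, 3) — from layer 2 (escape)

0 3 escape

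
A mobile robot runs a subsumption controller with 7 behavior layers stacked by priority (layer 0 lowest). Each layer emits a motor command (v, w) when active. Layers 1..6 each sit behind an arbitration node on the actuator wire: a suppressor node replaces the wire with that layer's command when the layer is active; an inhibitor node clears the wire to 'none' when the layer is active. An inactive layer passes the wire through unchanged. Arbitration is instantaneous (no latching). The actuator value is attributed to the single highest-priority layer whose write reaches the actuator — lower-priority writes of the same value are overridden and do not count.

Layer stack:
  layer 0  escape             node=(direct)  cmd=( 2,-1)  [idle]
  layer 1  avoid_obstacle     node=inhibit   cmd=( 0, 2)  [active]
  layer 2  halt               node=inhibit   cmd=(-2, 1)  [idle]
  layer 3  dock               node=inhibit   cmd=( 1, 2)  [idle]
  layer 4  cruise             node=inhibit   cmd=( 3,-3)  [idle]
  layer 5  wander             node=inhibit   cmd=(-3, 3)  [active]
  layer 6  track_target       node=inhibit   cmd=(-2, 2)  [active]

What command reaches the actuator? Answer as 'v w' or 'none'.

none

layer 0 (escape) idle — none
layer 1 (avoid_obstacle) active — inhibits: none
layer 2 (halt) idle — unchanged: none
layer 3 (dock) idle — unchanged: none
layer 4 (cruise) idle — unchanged: none
layer 5 (wander) active — inhibits: none
layer 6 (track_target) active — inhibits: none
→ actuator none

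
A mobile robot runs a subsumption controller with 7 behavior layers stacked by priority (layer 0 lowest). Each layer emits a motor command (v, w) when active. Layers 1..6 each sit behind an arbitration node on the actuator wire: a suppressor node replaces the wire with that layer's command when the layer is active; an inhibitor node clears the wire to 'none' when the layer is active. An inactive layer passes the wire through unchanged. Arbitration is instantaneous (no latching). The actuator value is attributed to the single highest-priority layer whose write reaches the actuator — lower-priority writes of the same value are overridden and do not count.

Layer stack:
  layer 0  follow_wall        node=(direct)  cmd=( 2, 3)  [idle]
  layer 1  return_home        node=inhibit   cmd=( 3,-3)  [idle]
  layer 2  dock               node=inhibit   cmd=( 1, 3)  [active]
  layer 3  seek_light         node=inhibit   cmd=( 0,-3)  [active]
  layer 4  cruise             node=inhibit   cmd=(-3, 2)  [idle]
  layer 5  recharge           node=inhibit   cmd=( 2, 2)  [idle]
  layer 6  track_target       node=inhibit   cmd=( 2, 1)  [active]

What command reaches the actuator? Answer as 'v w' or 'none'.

layer 0 (follow_wall) idle — none
layer 1 (return_home) idle — unchanged: none
layer 2 (dock) active — inhibits: none
layer 3 (seek_light) active — inhibits: none
layer 4 (cruise) idle — unchanged: none
layer 5 (recharge) idle — unchanged: none
layer 6 (track_target) active — inhibits: none
→ actuator none

none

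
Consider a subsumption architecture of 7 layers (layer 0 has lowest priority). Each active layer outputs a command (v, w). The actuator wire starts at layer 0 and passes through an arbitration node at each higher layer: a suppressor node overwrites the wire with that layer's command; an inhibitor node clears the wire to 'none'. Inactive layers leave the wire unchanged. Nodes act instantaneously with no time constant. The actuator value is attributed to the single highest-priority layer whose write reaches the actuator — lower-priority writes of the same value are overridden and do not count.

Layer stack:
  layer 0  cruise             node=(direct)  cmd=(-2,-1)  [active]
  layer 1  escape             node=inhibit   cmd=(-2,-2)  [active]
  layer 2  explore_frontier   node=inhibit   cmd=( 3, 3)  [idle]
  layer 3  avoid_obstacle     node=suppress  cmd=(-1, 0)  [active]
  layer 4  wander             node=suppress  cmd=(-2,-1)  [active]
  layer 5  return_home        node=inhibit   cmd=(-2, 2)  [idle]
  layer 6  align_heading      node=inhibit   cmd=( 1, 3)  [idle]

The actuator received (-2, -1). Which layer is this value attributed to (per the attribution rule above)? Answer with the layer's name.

layer 0 (cruise) active — direct: (-2, -1)
layer 1 (escape) active — inhibits: none
layer 2 (explore_frontier) idle — unchanged: none
layer 3 (avoid_obstacle) active — suppresses: (-1, 0)
layer 4 (wander) active — suppresses: (-2, -1)
layer 5 (return_home) idle — unchanged: (-2, -1)
layer 6 (align_heading) idle — unchanged: (-2, -1)
→ actuator (-2, -1)
last writer: layer 4 = wander

wander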